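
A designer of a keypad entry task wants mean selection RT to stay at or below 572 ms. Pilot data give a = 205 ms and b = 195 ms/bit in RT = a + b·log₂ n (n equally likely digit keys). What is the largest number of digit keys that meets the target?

3

195·log₂ n ≤ 572 − 205 = 367, giving log₂ n ≤ 1.8821 and n ≤ 3.686. The largest whole number is 3.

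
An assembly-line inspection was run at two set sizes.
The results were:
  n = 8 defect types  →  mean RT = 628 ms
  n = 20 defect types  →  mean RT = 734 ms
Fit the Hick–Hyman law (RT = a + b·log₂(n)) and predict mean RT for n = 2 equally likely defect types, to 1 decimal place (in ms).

With log₂ n on the abscissa the relation is linear; from the two conditions:
  b = (734 − 628) / (log₂ 20 − log₂ 8) = 106 / (4.3219 − 3) = 80.186 ms/bit
  a = 628 − 80.186 × 3 = 387.442 ms
Then RT(2) = 387.442 + 80.186 × log₂ 2 = 387.442 + 80.186 × 1 ≈ 467.628 ms.

467.6 ms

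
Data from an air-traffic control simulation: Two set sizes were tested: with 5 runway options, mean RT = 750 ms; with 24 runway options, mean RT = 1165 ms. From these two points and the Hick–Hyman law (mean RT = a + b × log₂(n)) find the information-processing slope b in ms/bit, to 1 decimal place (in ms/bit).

The slope on a log₂ axis is (1165 − 750) / (4.5850 − 2.3219) = 183.382 ms/bit.

183.4 ms/bit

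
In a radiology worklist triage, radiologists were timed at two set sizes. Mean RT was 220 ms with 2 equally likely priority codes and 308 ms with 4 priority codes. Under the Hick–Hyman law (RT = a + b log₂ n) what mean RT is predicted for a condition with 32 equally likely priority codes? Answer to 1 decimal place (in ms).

572.0 ms

Fit slope and intercept:
  b = (308 − 220) / (log₂ 4 − log₂ 2) = 88 / (2 − 1) = 88.000 ms/bit
  a = 220 − 88.000 × 1 = 132.000 ms
Then RT(32) = 132.000 + 88.000 × log₂ 32 = 132.000 + 88.000 × 5 ≈ 572.000 ms.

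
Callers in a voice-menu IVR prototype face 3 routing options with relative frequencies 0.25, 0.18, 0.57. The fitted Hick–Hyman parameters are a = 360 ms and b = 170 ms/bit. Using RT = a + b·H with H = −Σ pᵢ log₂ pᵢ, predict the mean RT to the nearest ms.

Entropy contributions −pᵢ log₂ pᵢ: 0.5000, 0.4453, 0.4623; sum H = 1.4076 bits.
RT = a + bH = 360 + 170·1.4076 = 599.28 ms.

599 ms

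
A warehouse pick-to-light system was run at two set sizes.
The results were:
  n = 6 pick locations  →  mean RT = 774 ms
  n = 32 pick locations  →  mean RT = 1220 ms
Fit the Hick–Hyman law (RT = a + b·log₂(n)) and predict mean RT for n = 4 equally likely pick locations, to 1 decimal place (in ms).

666.0 ms

With log₂ n on the abscissa the relation is linear; from the two conditions:
  b = (1220 − 774) / (log₂ 32 − log₂ 6) = 446 / (5 − 2.5850) = 184.676 ms/bit
  a = 774 − 184.676 × 2.5850 = 296.619 ms
Then RT(4) = 296.619 + 184.676 × log₂ 4 = 296.619 + 184.676 × 2 ≈ 665.971 ms.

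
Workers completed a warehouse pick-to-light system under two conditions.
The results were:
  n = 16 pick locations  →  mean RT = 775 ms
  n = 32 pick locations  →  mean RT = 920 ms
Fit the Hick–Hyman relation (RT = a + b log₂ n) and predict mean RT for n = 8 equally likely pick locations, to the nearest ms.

With log₂ n on the abscissa the relation is linear; from the two conditions:
  b = (920 − 775) / (log₂ 32 − log₂ 16) = 145 / (5 − 4) = 145 ms/bit
  a = 775 − 145 × 4 = 195 ms
Then RT(8) = 195 + 145 × log₂ 8 = 195 + 145 × 3 ≈ 630.000 ms.

630 ms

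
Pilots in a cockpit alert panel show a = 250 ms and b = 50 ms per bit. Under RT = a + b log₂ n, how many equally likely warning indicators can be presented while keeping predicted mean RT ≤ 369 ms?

Information budget: (369 − 250)/50 = 2.3800 bits, so n ≤ 2^2.3800 = 5.205 → at most 5.

5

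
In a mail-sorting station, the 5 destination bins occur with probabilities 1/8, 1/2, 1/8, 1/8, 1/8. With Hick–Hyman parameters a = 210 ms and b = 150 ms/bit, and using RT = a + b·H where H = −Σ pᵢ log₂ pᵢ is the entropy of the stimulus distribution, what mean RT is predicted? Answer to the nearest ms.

H = −Σ pᵢ log₂ pᵢ = 0.125·3 + 0.5·1 + 0.125·3 + 0.125·3 + 0.125·3 = 2.000 bits.
RT = 210 + 150 × 2.000 = 510.00 ms.

510 ms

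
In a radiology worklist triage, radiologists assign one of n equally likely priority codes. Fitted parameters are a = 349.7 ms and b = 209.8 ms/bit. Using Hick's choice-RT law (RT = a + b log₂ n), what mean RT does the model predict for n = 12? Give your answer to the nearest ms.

1102 ms

log₂(12) = 3.5850 bits, so RT = 349.7 + 209.8 × 3.5850 ≈ 1101.825 ms.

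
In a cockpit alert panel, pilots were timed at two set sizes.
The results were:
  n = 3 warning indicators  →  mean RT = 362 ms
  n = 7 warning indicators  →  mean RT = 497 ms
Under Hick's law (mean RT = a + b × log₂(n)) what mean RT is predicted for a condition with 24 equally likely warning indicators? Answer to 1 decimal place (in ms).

693.3 ms

With log₂ n on the abscissa the relation is linear; from the two conditions:
  b = (497 − 362) / (log₂ 7 − log₂ 3) = 135 / (2.8074 − 1.5850) = 110.439 ms/bit
  a = 362 − 110.439 × 1.5850 = 186.958 ms
Then RT(24) = 186.958 + 110.439 × log₂ 24 = 186.958 + 110.439 × 4.5850 ≈ 693.317 ms.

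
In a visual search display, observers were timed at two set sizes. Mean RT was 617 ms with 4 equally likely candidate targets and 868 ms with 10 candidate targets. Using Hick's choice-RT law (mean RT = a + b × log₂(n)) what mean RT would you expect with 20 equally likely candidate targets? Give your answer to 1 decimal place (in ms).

1057.9 ms

With log₂ n on the abscissa the relation is linear; from the two conditions:
  b = (868 − 617) / (log₂ 10 − log₂ 4) = 251 / (3.3219 − 2) = 189.874 ms/bit
  a = 617 − 189.874 × 2 = 237.252 ms
Then RT(20) = 237.252 + 189.874 × log₂ 20 = 237.252 + 189.874 × 4.3219 ≈ 1057.874 ms.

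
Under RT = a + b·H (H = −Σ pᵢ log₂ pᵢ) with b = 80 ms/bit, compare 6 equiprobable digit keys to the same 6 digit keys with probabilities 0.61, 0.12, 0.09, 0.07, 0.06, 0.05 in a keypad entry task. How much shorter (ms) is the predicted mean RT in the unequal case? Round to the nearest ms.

59 ms

Equiprobable entropy H₀ = log₂ 6 = 2.5850 bits.
Skewed entropy H = −Σ pᵢ log₂ pᵢ = 1.8429 bits.
ΔRT = b·(H₀ − H) = 80 × 0.7421 = 59.36 ms.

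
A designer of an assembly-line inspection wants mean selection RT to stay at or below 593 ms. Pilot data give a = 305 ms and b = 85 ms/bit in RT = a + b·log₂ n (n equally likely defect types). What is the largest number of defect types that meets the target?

85·log₂ n ≤ 593 − 305 = 288, giving log₂ n ≤ 3.3882 and n ≤ 10.470. The largest whole number is 10.

10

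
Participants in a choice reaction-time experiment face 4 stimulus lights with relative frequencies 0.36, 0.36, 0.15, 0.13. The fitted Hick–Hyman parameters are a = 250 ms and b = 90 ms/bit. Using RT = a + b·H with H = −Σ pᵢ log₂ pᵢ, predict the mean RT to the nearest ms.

417 ms

H = 0.36·log₂(1/0.36) + 0.36·log₂(1/0.36) + 0.15·log₂(1/0.15) + 0.13·log₂(1/0.13) = 1.8544 bits.
RT = 250 + 90 × 1.8544 = 416.90 ms.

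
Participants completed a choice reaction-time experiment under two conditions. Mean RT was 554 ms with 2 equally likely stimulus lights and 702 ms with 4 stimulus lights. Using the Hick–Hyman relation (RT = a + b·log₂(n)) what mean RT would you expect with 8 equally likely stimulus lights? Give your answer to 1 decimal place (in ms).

RT is linear in log₂ n, so two points fix the line:
  b = (702 − 554) / (log₂ 4 − log₂ 2) = 148 / (2 − 1) = 148.000 ms/bit
  a = 554 − 148.000 × 1 = 406.000 ms
Then RT(8) = 406.000 + 148.000 × log₂ 8 = 406.000 + 148.000 × 3 ≈ 850.000 ms.

850.0 ms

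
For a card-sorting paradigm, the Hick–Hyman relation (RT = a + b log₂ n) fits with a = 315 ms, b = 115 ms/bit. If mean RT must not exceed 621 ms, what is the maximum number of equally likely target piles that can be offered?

6

Set 315 + 115·log₂ n ≤ 621 → log₂ n ≤ (621 − 315)/115 = 2.6609.
So n ≤ 2^2.6609 = 6.324; the largest integer n is 6.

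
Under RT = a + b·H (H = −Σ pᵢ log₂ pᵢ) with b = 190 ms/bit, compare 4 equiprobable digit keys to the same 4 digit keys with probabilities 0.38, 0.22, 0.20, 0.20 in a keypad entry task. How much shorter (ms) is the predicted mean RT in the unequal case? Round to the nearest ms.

Equiprobable entropy H₀ = log₂ 4 = 2.0000 bits.
Skewed entropy H = −Σ pᵢ log₂ pᵢ = 1.9398 bits.
ΔRT = b·(H₀ − H) = 190 × 0.0602 = 11.44 ms.

11 ms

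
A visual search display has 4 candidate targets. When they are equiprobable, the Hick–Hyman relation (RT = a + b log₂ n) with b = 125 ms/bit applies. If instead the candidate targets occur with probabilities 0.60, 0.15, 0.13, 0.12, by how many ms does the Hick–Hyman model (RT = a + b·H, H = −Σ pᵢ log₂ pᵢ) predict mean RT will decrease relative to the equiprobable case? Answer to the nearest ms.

50 ms

Equiprobable entropy H₀ = log₂ 4 = 2.0000 bits.
Skewed entropy H = −Σ pᵢ log₂ pᵢ = 1.6024 bits.
ΔRT = b·(H₀ − H) = 125 × 0.3976 = 49.70 ms.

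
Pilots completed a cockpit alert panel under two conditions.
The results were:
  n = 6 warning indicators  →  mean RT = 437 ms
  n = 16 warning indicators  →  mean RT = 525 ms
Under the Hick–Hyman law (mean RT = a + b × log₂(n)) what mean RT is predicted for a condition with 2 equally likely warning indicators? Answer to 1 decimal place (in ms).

338.4 ms

Solve the two-equation system in a and b:
  b = (525 − 437) / (log₂ 16 − log₂ 6) = 88 / (4 − 2.5850) = 62.189 ms/bit
  a = 437 − 62.189 × 2.5850 = 276.243 ms
Then RT(2) = 276.243 + 62.189 × log₂ 2 = 276.243 + 62.189 × 1 ≈ 338.433 ms.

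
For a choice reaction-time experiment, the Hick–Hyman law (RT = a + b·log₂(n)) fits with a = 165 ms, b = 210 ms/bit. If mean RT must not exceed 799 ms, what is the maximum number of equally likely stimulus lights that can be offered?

8

Set 165 + 210·log₂ n ≤ 799 → log₂ n ≤ (799 − 165)/210 = 3.0190.
So n ≤ 2^3.0190 = 8.106; the largest integer n is 8.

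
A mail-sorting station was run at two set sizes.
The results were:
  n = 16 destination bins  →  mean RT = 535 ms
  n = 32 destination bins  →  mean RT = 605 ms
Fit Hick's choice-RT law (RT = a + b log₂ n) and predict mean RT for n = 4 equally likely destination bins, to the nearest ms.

395 ms

RT is linear in log₂ n, so two points fix the line:
  b = (605 − 535) / (log₂ 32 − log₂ 16) = 70 / (5 − 4) = 70 ms/bit
  a = 535 − 70 × 4 = 255 ms
Then RT(4) = 255 + 70 × log₂ 4 = 255 + 70 × 2 ≈ 395.000 ms.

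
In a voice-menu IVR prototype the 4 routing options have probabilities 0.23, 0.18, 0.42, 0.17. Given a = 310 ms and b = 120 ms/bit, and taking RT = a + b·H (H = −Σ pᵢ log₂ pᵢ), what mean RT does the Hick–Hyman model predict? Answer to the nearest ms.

537 ms

H = 0.23·log₂(1/0.23) + 0.18·log₂(1/0.18) + 0.42·log₂(1/0.42) + 0.17·log₂(1/0.17) = 1.8932 bits.
RT = 310 + 120 × 1.8932 = 537.19 ms.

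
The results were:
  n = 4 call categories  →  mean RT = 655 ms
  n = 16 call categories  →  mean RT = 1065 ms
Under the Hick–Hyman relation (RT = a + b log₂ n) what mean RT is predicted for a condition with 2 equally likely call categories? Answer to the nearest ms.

With log₂ n on the abscissa the relation is linear; from the two conditions:
  b = (1065 − 655) / (log₂ 16 − log₂ 4) = 410 / (4 − 2) = 205 ms/bit
  a = 655 − 205 × 2 = 245 ms
Then RT(2) = 245 + 205 × log₂ 2 = 245 + 205 × 1 ≈ 450.000 ms.

450 ms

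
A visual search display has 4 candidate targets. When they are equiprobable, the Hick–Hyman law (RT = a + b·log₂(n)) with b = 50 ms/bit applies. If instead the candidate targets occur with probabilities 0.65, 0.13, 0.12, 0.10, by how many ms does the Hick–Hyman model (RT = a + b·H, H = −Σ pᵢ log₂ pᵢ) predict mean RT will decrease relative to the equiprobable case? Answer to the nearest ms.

The RT saving is b·ΔH. Equiprobable H₀ = log₂(4) = 2.0000 bits; with the given probabilities H = 1.4859 bits.
b·(H₀ − H) = 50 × (2.0000 − 1.4859) = 25.71 ms.

26 ms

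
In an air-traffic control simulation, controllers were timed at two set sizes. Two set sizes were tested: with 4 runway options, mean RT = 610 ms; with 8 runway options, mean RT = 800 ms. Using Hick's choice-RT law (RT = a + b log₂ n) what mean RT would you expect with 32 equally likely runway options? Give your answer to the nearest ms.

1180 ms

With log₂ n on the abscissa the relation is linear; from the two conditions:
  b = (800 − 610) / (log₂ 8 − log₂ 4) = 190 / (3 − 2) = 190 ms/bit
  a = 610 − 190 × 2 = 230 ms
Then RT(32) = 230 + 190 × log₂ 32 = 230 + 190 × 5 ≈ 1180.000 ms.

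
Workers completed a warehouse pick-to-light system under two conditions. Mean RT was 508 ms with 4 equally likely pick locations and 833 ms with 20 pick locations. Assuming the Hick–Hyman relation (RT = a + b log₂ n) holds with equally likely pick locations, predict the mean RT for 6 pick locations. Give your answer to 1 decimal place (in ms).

589.9 ms

Fit slope and intercept:
  b = (833 − 508) / (log₂ 20 − log₂ 4) = 325 / (4.3219 − 2) = 139.970 ms/bit
  a = 508 − 139.970 × 2 = 228.060 ms
Then RT(6) = 228.060 + 139.970 × log₂ 6 = 228.060 + 139.970 × 2.5850 ≈ 589.877 ms.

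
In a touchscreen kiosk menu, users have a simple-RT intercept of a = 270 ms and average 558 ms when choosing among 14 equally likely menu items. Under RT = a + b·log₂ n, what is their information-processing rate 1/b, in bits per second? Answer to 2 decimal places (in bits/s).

b = (558 − 270)/log₂ 14 = 288/3.8074 = 75.643 ms per bit = 0.07564 s/bit; the reciprocal is 13.220 bits/s.

13.22 bits/s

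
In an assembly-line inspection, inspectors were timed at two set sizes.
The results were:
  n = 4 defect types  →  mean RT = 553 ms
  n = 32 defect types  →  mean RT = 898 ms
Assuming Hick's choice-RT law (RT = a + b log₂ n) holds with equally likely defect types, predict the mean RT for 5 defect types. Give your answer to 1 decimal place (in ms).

Solve the two-equation system in a and b:
  b = (898 − 553) / (log₂ 32 − log₂ 4) = 345 / (5 − 2) = 115.000 ms/bit
  a = 553 − 115.000 × 2 = 323.000 ms
Then RT(5) = 323.000 + 115.000 × log₂ 5 = 323.000 + 115.000 × 2.3219 ≈ 590.022 ms.

590.0 ms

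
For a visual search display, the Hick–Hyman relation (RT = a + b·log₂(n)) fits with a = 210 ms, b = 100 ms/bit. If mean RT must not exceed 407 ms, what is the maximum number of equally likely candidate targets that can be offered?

100·log₂ n ≤ 407 − 210 = 197, giving log₂ n ≤ 1.9700 and n ≤ 3.918. The largest whole number is 3.

3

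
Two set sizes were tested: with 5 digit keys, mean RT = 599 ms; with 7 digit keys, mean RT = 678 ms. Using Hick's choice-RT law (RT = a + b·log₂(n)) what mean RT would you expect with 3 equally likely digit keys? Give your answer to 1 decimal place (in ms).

RT is linear in log₂ n, so two points fix the line:
  b = (678 − 599) / (log₂ 7 − log₂ 5) = 79 / (2.8074 − 2.3219) = 162.743 ms/bit
  a = 599 − 162.743 × 2.3219 = 221.122 ms
Then RT(3) = 221.122 + 162.743 × log₂ 3 = 221.122 + 162.743 × 1.5850 ≈ 479.064 ms.

479.1 ms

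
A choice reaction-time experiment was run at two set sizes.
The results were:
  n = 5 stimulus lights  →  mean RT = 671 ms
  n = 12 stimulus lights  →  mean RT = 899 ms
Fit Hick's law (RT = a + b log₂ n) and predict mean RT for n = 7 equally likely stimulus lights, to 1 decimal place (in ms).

758.6 ms

With log₂ n on the abscissa the relation is linear; from the two conditions:
  b = (899 − 671) / (log₂ 12 − log₂ 5) = 228 / (3.5850 − 2.3219) = 180.518 ms/bit
  a = 671 − 180.518 × 2.3219 = 251.851 ms
Then RT(7) = 251.851 + 180.518 × log₂ 7 = 251.851 + 180.518 × 2.8074 ≈ 758.628 ms.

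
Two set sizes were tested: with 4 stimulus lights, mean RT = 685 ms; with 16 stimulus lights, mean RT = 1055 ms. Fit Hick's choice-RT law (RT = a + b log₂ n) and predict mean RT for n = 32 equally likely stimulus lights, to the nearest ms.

With log₂ n on the abscissa the relation is linear; from the two conditions:
  b = (1055 − 685) / (log₂ 16 − log₂ 4) = 370 / (4 − 2) = 185 ms/bit
  a = 685 − 185 × 2 = 315 ms
Then RT(32) = 315 + 185 × log₂ 32 = 315 + 185 × 5 ≈ 1240.000 ms.

1240 ms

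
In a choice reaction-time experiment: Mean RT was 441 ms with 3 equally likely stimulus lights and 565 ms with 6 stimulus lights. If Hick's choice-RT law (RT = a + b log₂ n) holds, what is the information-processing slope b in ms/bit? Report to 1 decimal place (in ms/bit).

124.0 ms/bit

b = (RT₂ − RT₁)/(log₂ n₂ − log₂ n₁) = (565 − 441)/(2.5850 − 1.5850) = 124.000 ms/bit.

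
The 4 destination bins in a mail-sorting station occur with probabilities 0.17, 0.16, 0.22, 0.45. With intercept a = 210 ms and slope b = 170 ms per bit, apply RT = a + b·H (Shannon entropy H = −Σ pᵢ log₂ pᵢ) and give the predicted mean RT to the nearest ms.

526 ms

H = 0.17·log₂(1/0.17) + 0.16·log₂(1/0.16) + 0.22·log₂(1/0.22) + 0.45·log₂(1/0.45) = 1.8566 bits.
RT = 210 + 170 × 1.8566 = 525.62 ms.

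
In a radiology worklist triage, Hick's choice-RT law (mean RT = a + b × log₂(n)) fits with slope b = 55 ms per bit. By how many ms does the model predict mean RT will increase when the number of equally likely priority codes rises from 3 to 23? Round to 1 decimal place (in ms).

The intercept a cancels: ΔRT = b·(log₂ n₂ − log₂ n₁) = b·log₂(n₂/n₁).
log₂(23) − log₂(3) = 4.5236 − 1.5850 = 2.9386.
ΔRT = 55 × 2.9386 = 161.623 ms.

161.6 ms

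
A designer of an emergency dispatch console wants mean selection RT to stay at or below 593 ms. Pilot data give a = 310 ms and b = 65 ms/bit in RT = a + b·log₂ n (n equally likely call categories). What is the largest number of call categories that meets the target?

20

Set 310 + 65·log₂ n ≤ 593 → log₂ n ≤ (593 − 310)/65 = 4.3538.
So n ≤ 2^4.3538 = 20.447; the largest integer n is 20.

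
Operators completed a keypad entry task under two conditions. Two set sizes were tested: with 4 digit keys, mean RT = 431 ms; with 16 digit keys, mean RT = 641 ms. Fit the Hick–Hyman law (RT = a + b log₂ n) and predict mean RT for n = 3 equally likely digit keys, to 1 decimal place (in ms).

Solve the two-equation system in a and b:
  b = (641 − 431) / (log₂ 16 − log₂ 4) = 210 / (4 − 2) = 105.000 ms/bit
  a = 431 − 105.000 × 2 = 221.000 ms
Then RT(3) = 221.000 + 105.000 × log₂ 3 = 221.000 + 105.000 × 1.5850 ≈ 387.421 ms.

387.4 ms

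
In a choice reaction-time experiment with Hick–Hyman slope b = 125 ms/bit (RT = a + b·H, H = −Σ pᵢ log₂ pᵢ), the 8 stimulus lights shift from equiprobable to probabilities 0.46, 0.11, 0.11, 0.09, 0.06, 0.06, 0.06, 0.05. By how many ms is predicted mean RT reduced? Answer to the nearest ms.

The RT saving is b·ΔH. Equiprobable H₀ = log₂(8) = 3.0000 bits; with the given probabilities H = 2.4753 bits.
b·(H₀ − H) = 125 × (3.0000 − 2.4753) = 65.59 ms.

66 ms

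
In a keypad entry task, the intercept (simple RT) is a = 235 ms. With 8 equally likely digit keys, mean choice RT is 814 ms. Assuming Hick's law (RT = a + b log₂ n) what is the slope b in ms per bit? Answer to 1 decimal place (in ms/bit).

log₂(8) = 3 bits.
b = (RT − a)/log₂ n = (814 − 235) / 3 = 193.000 ms/bit.

193.0 ms/bit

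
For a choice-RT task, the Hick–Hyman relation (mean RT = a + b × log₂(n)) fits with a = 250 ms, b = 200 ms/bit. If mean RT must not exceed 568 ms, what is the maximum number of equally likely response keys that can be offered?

3

Information budget: (568 − 250)/200 = 1.5900 bits, so n ≤ 2^1.5900 = 3.010 → at most 3.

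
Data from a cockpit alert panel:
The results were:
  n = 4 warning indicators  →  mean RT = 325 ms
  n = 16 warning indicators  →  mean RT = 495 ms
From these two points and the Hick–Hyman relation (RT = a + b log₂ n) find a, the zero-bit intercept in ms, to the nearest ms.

155 ms

The slope on a log₂ axis is (495 − 325) / (4 − 2) = 85 ms/bit.
Intercept: a = 325 − 85·log₂(4) = 155.000 ms.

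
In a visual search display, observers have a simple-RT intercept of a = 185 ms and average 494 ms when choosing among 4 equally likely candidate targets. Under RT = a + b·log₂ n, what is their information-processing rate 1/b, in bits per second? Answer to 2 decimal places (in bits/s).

6.47 bits/s

Choice component = 494 − 185 = 309 ms over log₂(4) = 2 bits.
b = 309 / 2 = 154.500 ms/bit, so 1/b = 6.472 bits/s.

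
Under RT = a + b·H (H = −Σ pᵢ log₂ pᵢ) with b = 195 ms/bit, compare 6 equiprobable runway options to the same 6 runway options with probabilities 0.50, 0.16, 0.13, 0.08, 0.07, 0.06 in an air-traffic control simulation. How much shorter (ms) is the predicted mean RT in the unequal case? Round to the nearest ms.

93 ms

Equiprobable entropy H₀ = log₂ 6 = 2.5850 bits.
Skewed entropy H = −Σ pᵢ log₂ pᵢ = 2.1093 bits.
ΔRT = b·(H₀ − H) = 195 × 0.4757 = 92.76 ms.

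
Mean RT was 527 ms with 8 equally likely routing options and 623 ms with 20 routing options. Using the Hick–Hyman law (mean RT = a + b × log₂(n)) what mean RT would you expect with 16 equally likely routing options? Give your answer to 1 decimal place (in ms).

Solve the two-equation system in a and b:
  b = (623 − 527) / (log₂ 20 − log₂ 8) = 96 / (4.3219 − 3) = 72.621 ms/bit
  a = 527 − 72.621 × 3 = 309.136 ms
Then RT(16) = 309.136 + 72.621 × log₂ 16 = 309.136 + 72.621 × 4 ≈ 599.621 ms.

599.6 ms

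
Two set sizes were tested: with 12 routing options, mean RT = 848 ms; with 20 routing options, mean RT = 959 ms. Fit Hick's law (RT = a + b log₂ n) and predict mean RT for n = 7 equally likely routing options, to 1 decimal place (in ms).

730.9 ms

Fit slope and intercept:
  b = (959 − 848) / (log₂ 20 − log₂ 12) = 111 / (4.3219 − 3.5850) = 150.618 ms/bit
  a = 848 − 150.618 × 3.5850 = 308.041 ms
Then RT(7) = 308.041 + 150.618 × log₂ 7 = 308.041 + 150.618 × 2.8074 ≈ 730.879 ms.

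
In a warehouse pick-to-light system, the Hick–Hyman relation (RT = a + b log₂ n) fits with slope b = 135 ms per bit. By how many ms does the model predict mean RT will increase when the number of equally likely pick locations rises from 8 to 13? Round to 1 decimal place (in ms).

The intercept a cancels: ΔRT = b·(log₂ n₂ − log₂ n₁) = b·log₂(n₂/n₁).
log₂(13) − log₂(8) = 3.7004 − 3 = 0.7004.
ΔRT = 135 × 0.7004 = 94.559 ms.

94.6 ms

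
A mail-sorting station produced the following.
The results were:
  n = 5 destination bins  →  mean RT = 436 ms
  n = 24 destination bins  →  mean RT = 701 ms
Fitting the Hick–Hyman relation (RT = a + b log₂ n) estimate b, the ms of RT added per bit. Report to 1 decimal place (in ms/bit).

117.1 ms/bit

Slope: b = (701 − 436) / (log₂ 24 − log₂ 5) = 265/2.2630 = 117.099 ms/bit.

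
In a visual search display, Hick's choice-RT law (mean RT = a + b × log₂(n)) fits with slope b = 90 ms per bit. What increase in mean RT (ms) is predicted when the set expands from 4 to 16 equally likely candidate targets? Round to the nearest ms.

180 ms

The intercept a cancels: ΔRT = b·(log₂ n₂ − log₂ n₁) = b·log₂(n₂/n₁).
log₂(16) − log₂(4) = log₂(16/4) = log₂(4) = 2.
ΔRT = 90 × 2.0000 = 180.000 ms.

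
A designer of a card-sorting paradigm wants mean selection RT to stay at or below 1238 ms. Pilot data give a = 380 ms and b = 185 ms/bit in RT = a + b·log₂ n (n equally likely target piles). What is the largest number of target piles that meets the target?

Set 380 + 185·log₂ n ≤ 1238 → log₂ n ≤ (1238 − 380)/185 = 4.6378.
So n ≤ 2^4.6378 = 24.896; the largest integer n is 24.

24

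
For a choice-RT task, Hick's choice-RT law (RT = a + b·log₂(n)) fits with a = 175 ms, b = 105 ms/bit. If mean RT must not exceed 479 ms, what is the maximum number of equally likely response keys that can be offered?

7

105·log₂ n ≤ 479 − 175 = 304, giving log₂ n ≤ 2.8952 and n ≤ 7.440. The largest whole number is 7.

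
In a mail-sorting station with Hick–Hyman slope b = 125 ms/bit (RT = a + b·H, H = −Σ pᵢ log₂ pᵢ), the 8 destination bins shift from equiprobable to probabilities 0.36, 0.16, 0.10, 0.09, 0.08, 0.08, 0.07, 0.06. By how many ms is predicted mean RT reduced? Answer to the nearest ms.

Equiprobable entropy H₀ = log₂ 8 = 3.0000 bits.
Skewed entropy H = −Σ pᵢ log₂ pᵢ = 2.6936 bits.
ΔRT = b·(H₀ − H) = 125 × 0.3064 = 38.30 ms.

38 ms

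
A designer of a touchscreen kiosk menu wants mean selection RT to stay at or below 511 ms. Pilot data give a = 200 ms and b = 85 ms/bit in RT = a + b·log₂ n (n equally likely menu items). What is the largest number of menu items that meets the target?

12

85·log₂ n ≤ 511 − 200 = 311, giving log₂ n ≤ 3.6588 and n ≤ 12.630. The largest whole number is 12.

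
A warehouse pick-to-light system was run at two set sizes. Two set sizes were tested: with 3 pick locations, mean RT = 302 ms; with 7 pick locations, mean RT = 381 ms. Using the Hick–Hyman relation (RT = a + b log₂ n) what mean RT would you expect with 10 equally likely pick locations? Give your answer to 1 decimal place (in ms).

414.3 ms

With log₂ n on the abscissa the relation is linear; from the two conditions:
  b = (381 − 302) / (log₂ 7 − log₂ 3) = 79 / (2.8074 − 1.5850) = 64.627 ms/bit
  a = 302 − 64.627 × 1.5850 = 199.568 ms
Then RT(10) = 199.568 + 64.627 × log₂ 10 = 199.568 + 64.627 × 3.3219 ≈ 414.256 ms.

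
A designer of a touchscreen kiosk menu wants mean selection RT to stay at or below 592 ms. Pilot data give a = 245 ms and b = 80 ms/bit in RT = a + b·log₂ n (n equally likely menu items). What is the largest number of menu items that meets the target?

20

80·log₂ n ≤ 592 − 245 = 347, giving log₂ n ≤ 4.3375 and n ≤ 20.217. The largest whole number is 20.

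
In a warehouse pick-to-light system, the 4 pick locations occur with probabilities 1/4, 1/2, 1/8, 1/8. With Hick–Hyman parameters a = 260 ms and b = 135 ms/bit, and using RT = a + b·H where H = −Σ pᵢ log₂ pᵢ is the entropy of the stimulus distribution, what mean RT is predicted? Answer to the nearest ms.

Each term −pᵢ log₂ pᵢ: 0.25·2 + 0.5·1 + 0.125·3 + 0.125·3; summed, H = 1.750 bits.
Mean RT = a + bH = 260 + 135·1.750 = 496.25 ms.

496 ms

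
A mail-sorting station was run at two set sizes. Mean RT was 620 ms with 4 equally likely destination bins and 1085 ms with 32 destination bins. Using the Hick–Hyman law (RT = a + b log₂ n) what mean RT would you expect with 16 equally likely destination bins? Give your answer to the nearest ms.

930 ms

Solve the two-equation system in a and b:
  b = (1085 − 620) / (log₂ 32 − log₂ 4) = 465 / (5 − 2) = 155 ms/bit
  a = 620 − 155 × 2 = 310 ms
Then RT(16) = 310 + 155 × log₂ 16 = 310 + 155 × 4 ≈ 930.000 ms.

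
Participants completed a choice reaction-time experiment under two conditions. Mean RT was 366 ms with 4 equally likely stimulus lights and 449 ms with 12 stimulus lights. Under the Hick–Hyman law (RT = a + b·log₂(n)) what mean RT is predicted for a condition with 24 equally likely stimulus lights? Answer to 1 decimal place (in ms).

RT is linear in log₂ n, so two points fix the line:
  b = (449 − 366) / (log₂ 12 − log₂ 4) = 83 / (3.5850 − 2) = 52.367 ms/bit
  a = 366 − 52.367 × 2 = 261.266 ms
Then RT(24) = 261.266 + 52.367 × log₂ 24 = 261.266 + 52.367 × 4.5850 ≈ 501.367 ms.

501.4 ms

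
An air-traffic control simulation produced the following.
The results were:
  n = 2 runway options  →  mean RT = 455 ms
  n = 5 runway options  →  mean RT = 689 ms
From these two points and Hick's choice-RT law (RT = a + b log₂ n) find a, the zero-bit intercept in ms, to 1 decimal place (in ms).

278.0 ms

The slope on a log₂ axis is (689 − 455) / (2.3219 − 1) = 177.014 ms/bit.
a = RT₁ − b·log₂ n₁ = 455 − 177.014 × 1 = 277.986 ms.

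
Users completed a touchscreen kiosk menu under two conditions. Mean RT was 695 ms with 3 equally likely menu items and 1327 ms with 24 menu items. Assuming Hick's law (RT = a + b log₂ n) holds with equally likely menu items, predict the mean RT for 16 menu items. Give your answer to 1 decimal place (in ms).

1203.8 ms

RT is linear in log₂ n, so two points fix the line:
  b = (1327 − 695) / (log₂ 24 − log₂ 3) = 632 / (4.5850 − 1.5850) = 210.667 ms/bit
  a = 695 − 210.667 × 1.5850 = 361.101 ms
Then RT(16) = 361.101 + 210.667 × log₂ 16 = 361.101 + 210.667 × 4 ≈ 1203.768 ms.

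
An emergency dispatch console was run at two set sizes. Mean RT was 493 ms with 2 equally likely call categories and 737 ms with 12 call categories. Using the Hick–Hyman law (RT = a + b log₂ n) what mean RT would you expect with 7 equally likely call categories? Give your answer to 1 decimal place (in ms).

663.6 ms

Fit slope and intercept:
  b = (737 − 493) / (log₂ 12 − log₂ 2) = 244 / (3.5850 − 1) = 94.392 ms/bit
  a = 493 − 94.392 × 1 = 398.608 ms
Then RT(7) = 398.608 + 94.392 × log₂ 7 = 398.608 + 94.392 × 2.8074 ≈ 663.600 ms.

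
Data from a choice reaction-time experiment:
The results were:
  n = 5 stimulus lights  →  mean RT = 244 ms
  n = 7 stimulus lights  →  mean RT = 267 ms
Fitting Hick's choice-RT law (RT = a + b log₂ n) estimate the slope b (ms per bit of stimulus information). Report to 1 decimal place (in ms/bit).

Slope: b = (267 − 244) / (log₂ 7 − log₂ 5) = 23/0.4854 = 47.381 ms/bit.

47.4 ms/bit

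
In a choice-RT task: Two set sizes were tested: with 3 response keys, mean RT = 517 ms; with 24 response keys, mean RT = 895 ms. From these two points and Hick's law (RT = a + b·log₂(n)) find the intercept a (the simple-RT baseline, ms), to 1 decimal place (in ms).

The slope on a log₂ axis is (895 − 517) / (4.5850 − 1.5850) = 126.000 ms/bit.
Intercept: a = 517 − 126.000·log₂(3) = 317.295 ms.

317.3 ms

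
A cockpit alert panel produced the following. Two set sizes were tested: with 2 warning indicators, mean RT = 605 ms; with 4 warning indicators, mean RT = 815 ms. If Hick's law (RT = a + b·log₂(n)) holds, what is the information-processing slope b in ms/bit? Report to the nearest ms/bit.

210 ms/bit

b = (RT₂ − RT₁)/(log₂ n₂ − log₂ n₁) = (815 − 605)/(2 − 1) = 210 ms/bit.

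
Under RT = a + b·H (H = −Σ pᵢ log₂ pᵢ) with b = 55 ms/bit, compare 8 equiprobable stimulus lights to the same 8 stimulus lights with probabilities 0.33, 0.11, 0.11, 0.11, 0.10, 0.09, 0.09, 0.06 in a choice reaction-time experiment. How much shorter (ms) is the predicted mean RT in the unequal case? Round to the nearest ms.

12 ms

Equiprobable entropy H₀ = log₂ 8 = 3.0000 bits.
Skewed entropy H = −Σ pᵢ log₂ pᵢ = 2.7797 bits.
ΔRT = b·(H₀ − H) = 55 × 0.2203 = 12.12 ms.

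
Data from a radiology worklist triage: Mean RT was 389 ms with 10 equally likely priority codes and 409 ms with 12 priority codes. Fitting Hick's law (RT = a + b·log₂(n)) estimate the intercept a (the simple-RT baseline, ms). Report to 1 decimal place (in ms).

136.4 ms

Slope: b = (409 − 389) / (log₂ 12 − log₂ 10) = 20/0.2630 = 76.036 ms/bit.
Intercept: a = 389 − 76.036·log₂(10) = 136.415 ms.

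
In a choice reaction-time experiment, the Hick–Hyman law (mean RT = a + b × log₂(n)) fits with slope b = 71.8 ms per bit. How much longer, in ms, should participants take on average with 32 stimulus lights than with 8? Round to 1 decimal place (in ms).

143.6 ms

The intercept a cancels: ΔRT = b·(log₂ n₂ − log₂ n₁) = b·log₂(n₂/n₁).
log₂(32) − log₂(8) = log₂(32/8) = log₂(4) = 2.
ΔRT = 71.8 × 2.0000 = 143.600 ms.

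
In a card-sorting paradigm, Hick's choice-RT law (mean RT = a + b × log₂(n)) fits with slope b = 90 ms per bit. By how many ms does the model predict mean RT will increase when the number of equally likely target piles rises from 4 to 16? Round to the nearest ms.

The intercept a cancels: ΔRT = b·(log₂ n₂ − log₂ n₁) = b·log₂(n₂/n₁).
log₂(16) − log₂(4) = log₂(16/4) = log₂(4) = 2.
ΔRT = 90 × 2.0000 = 180.000 ms.

180 ms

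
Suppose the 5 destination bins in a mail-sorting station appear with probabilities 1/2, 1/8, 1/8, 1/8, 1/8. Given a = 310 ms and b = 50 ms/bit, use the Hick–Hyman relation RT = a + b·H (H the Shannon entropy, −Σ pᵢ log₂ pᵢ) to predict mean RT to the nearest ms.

H = −Σ pᵢ log₂ pᵢ = 0.5·1 + 0.125·3 + 0.125·3 + 0.125·3 + 0.125·3 = 2.000 bits.
RT = 310 + 50 × 2.000 = 410.00 ms.

410 ms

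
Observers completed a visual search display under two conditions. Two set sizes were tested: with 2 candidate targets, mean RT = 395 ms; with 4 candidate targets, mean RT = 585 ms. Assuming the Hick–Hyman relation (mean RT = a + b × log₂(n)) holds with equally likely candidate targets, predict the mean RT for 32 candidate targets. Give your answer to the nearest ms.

Fit slope and intercept:
  b = (585 − 395) / (log₂ 4 − log₂ 2) = 190 / (2 − 1) = 190 ms/bit
  a = 395 − 190 × 1 = 205 ms
Then RT(32) = 205 + 190 × log₂ 32 = 205 + 190 × 5 ≈ 1155.000 ms.

1155 ms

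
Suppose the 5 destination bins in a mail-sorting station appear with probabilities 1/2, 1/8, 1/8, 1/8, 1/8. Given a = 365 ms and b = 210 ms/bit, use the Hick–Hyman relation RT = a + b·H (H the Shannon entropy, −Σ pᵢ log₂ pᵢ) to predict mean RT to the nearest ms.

785 ms

H = −Σ pᵢ log₂ pᵢ = 0.5·1 + 0.125·3 + 0.125·3 + 0.125·3 + 0.125·3 = 2.000 bits.
RT = 365 + 210 × 2.000 = 785.00 ms.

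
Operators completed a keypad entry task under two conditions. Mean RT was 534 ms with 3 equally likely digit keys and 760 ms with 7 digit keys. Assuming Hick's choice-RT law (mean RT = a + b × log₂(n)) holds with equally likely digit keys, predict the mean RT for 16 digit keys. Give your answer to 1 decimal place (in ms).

980.5 ms

RT is linear in log₂ n, so two points fix the line:
  b = (760 − 534) / (log₂ 7 − log₂ 3) = 226 / (2.8074 − 1.5850) = 184.883 ms/bit
  a = 534 − 184.883 × 1.5850 = 240.967 ms
Then RT(16) = 240.967 + 184.883 × log₂ 16 = 240.967 + 184.883 × 4 ≈ 980.500 ms.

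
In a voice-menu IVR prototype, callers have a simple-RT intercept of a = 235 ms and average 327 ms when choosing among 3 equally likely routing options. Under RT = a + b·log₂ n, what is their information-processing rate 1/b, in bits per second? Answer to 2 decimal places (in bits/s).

Choice component = 327 − 235 = 92 ms over log₂(3) = 1.5850 bits.
b = 92 / 1.5850 = 58.046 ms/bit, so 1/b = 17.228 bits/s.

17.23 bits/s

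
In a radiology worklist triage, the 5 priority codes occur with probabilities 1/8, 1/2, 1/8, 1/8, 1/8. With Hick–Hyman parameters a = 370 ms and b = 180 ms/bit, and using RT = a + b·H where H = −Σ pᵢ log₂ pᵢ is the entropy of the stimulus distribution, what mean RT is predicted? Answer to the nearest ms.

H = −Σ pᵢ log₂ pᵢ = 0.125·3 + 0.5·1 + 0.125·3 + 0.125·3 + 0.125·3 = 2.000 bits.
RT = 370 + 180 × 2.000 = 730.00 ms.

730 ms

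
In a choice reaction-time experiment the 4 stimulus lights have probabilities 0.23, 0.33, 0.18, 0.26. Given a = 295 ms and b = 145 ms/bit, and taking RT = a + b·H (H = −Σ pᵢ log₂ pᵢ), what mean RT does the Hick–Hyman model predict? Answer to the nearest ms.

Entropy contributions −pᵢ log₂ pᵢ: 0.4877, 0.5278, 0.4453, 0.5053; sum H = 1.9661 bits.
RT = a + bH = 295 + 145·1.9661 = 580.08 ms.

580 ms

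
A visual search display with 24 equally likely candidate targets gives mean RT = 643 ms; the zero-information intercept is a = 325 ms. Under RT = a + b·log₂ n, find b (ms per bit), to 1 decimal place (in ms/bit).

69.4 ms/bit

24 alternatives carry log₂ 24 = 4.5850 bits; the choice cost is 643 − 325 = 318 ms, so b = 318/4.5850 = 69.357 ms/bit.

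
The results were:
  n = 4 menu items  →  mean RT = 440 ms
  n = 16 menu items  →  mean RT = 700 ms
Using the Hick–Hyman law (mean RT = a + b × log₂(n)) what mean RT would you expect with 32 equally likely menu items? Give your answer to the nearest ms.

Solve the two-equation system in a and b:
  b = (700 − 440) / (log₂ 16 − log₂ 4) = 260 / (4 − 2) = 130 ms/bit
  a = 440 − 130 × 2 = 180 ms
Then RT(32) = 180 + 130 × log₂ 32 = 180 + 130 × 5 ≈ 830.000 ms.

830 ms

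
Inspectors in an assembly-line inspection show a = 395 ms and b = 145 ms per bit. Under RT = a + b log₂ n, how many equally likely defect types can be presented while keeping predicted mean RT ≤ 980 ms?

Information budget: (980 − 395)/145 = 4.0345 bits, so n ≤ 2^4.0345 = 16.387 → at most 16.

16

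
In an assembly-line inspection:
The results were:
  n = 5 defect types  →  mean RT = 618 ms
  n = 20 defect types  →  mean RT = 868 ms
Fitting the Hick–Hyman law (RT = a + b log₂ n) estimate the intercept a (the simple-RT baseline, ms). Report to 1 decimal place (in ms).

327.8 ms

The slope on a log₂ axis is (868 − 618) / (4.3219 − 2.3219) = 125.000 ms/bit.
a = RT₁ − b·log₂ n₁ = 618 − 125.000 × 2.3219 = 327.759 ms.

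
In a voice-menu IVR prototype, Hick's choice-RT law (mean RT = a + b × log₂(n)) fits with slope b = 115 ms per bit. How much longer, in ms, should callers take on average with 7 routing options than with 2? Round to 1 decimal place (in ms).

207.8 ms

Only the slope matters, since a is common to both: ΔRT = b·log₂(n₂/n₁).
log₂(7) − log₂(2) = 2.8074 − 1 = 1.8074.
ΔRT = 115 × 1.8074 = 207.846 ms.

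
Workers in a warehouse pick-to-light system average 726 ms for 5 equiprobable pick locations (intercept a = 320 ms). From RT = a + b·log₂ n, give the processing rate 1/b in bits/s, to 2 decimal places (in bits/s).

Choice component = 726 − 320 = 406 ms over log₂(5) = 2.3219 bits.
b = 406 / 2.3219 = 174.855 ms/bit, so 1/b = 5.719 bits/s.

5.72 bits/s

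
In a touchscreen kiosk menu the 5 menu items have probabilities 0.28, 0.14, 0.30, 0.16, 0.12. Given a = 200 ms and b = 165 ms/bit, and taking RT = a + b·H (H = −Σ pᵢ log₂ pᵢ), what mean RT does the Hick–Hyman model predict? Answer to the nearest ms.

567 ms

Entropy contributions −pᵢ log₂ pᵢ: 0.5142, 0.3971, 0.5211, 0.4230, 0.3671; sum H = 2.2225 bits.
RT = a + bH = 200 + 165·2.2225 = 566.71 ms.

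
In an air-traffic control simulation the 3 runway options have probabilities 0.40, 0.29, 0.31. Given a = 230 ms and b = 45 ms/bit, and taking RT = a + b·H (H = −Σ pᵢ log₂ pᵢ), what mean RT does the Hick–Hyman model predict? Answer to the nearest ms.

301 ms

Entropy contributions −pᵢ log₂ pᵢ: 0.5288, 0.5179, 0.5238; sum H = 1.5705 bits.
RT = a + bH = 230 + 45·1.5705 = 300.67 ms.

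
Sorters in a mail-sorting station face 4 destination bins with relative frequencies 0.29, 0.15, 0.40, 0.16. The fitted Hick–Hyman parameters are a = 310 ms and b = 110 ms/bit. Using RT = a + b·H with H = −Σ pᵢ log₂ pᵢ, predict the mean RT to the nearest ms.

Entropy contributions −pᵢ log₂ pᵢ: 0.5179, 0.4105, 0.5288, 0.4230; sum H = 1.8802 bits.
RT = a + bH = 310 + 110·1.8802 = 516.83 ms.

517 ms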